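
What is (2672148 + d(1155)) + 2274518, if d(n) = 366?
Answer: 4947032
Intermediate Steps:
(2672148 + d(1155)) + 2274518 = (2672148 + 366) + 2274518 = 2672514 + 2274518 = 4947032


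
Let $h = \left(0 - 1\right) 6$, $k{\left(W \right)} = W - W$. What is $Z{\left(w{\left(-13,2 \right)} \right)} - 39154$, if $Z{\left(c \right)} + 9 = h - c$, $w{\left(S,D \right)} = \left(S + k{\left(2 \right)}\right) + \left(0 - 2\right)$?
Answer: $-39154$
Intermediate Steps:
$k{\left(W \right)} = 0$
$h = -6$ ($h = \left(-1\right) 6 = -6$)
$w{\left(S,D \right)} = -2 + S$ ($w{\left(S,D \right)} = \left(S + 0\right) + \left(0 - 2\right) = S + \left(0 - 2\right) = S - 2 = -2 + S$)
$Z{\left(c \right)} = -15 - c$ ($Z{\left(c \right)} = -9 - \left(6 + c\right) = -15 - c$)
$Z{\left(w{\left(-13,2 \right)} \right)} - 39154 = \left(-15 - \left(-2 - 13\right)\right) - 39154 = \left(-15 - -15\right) - 39154 = \left(-15 + 15\right) - 39154 = 0 - 39154 = -39154$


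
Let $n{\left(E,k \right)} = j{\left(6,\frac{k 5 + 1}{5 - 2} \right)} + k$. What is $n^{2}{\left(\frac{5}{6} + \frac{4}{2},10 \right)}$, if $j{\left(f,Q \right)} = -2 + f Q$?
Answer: $12100$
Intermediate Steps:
$j{\left(f,Q \right)} = -2 + Q f$
$n{\left(E,k \right)} = 11 k$ ($n{\left(E,k \right)} = \left(-2 + \frac{k 5 + 1}{5 - 2} \cdot 6\right) + k = \left(-2 + \frac{5 k + 1}{3} \cdot 6\right) + k = \left(-2 + \left(1 + 5 k\right) \frac{1}{3} \cdot 6\right) + k = \left(-2 + \left(\frac{1}{3} + \frac{5 k}{3}\right) 6\right) + k = \left(-2 + \left(2 + 10 k\right)\right) + k = 10 k + k = 11 k$)
$n^{2}{\left(\frac{5}{6} + \frac{4}{2},10 \right)} = \left(11 \cdot 10\right)^{2} = 110^{2} = 12100$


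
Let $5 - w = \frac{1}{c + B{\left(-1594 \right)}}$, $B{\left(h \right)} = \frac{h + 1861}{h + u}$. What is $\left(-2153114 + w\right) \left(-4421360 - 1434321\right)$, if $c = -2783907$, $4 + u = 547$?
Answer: $\frac{36889341650207003781265}{2925886524} \approx 1.2608 \cdot 10^{13}$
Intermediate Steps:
$u = 543$ ($u = -4 + 547 = 543$)
$B{\left(h \right)} = \frac{1861 + h}{543 + h}$ ($B{\left(h \right)} = \frac{h + 1861}{h + 543} = \frac{1861 + h}{543 + h}$)
$w = \frac{14629433671}{2925886524}$ ($w = 5 - \frac{1}{-2783907 + \frac{1861 - 1594}{543 - 1594}} = 5 - \frac{1}{-2783907 + \frac{1}{-1051} \cdot 267} = 5 - \frac{1}{-2783907 - \frac{267}{1051}} = 5 - \frac{1}{- \frac{2925886524}{1051}} = 5 - - \frac{1051}{2925886524} = 5 + \frac{1051}{2925886524} = \frac{14629433671}{2925886524} \approx 5.0$)
$\left(-2153114 + w\right) \left(-4421360 - 1434321\right) = \left(-2153114 + \frac{14629433671}{2925886524}\right) \left(-4421360 - 1434321\right) = \left(- \frac{6299752607802065}{2925886524}\right) \left(-5855681\right) = \frac{36889341650207003781265}{2925886524}$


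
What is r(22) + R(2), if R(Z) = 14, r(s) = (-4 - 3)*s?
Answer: -140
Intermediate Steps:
r(s) = -7*s
r(22) + R(2) = -7*22 + 14 = -154 + 14 = -140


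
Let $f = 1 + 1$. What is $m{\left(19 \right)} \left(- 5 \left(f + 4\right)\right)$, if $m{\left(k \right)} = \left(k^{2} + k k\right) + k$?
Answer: $-22230$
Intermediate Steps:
$m{\left(k \right)} = k + 2 k^{2}$ ($m{\left(k \right)} = \left(k^{2} + k^{2}\right) + k = 2 k^{2} + k = k + 2 k^{2}$)
$f = 2$
$m{\left(19 \right)} \left(- 5 \left(f + 4\right)\right) = 19 \left(1 + 2 \cdot 19\right) \left(- 5 \left(2 + 4\right)\right) = 19 \left(1 + 38\right) \left(\left(-5\right) 6\right) = 19 \cdot 39 \left(-30\right) = 741 \left(-30\right) = -22230$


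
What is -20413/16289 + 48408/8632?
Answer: 5887624/1351987 ≈ 4.3548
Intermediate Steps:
-20413/16289 + 48408/8632 = -20413*1/16289 + 48408*(1/8632) = -20413/16289 + 6051/1079 = 5887624/1351987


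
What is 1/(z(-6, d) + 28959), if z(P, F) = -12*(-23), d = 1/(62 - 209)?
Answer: 1/29235 ≈ 3.4206e-5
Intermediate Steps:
d = -1/147 (d = 1/(-147) = -1/147 ≈ -0.0068027)
z(P, F) = 276
1/(z(-6, d) + 28959) = 1/(276 + 28959) = 1/29235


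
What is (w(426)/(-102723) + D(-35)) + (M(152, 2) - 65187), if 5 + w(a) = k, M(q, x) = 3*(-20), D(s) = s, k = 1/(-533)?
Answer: -3574278215572/54751359 ≈ -65282.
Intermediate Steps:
k = -1/533 ≈ -0.0018762
M(q, x) = -60
w(a) = -2666/533 (w(a) = -5 - 1/533 = -2666/533)
(w(426)/(-102723) + D(-35)) + (M(152, 2) - 65187) = (-2666/533/(-102723) - 35) + (-60 - 65187) = (-2666/533*(-1/102723) - 35) - 65247 = (2666/54751359 - 35) - 65247 = -1916294899/54751359 - 65247 = -3574278215572/54751359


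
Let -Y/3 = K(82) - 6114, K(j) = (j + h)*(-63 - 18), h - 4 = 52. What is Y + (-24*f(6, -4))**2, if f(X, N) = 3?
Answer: 57060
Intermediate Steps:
h = 56 (h = 4 + 52 = 56)
K(j) = -4536 - 81*j (K(j) = (j + 56)*(-63 - 18) = (56 + j)*(-81) = -4536 - 81*j)
Y = 51876 (Y = -3*((-4536 - 81*82) - 6114) = -3*((-4536 - 6642) - 6114) = -3*(-11178 - 6114) = -3*(-17292) = 51876)
Y + (-24*f(6, -4))**2 = 51876 + (-24*3)**2 = 51876 + (-72)**2 = 51876 + 5184 = 57060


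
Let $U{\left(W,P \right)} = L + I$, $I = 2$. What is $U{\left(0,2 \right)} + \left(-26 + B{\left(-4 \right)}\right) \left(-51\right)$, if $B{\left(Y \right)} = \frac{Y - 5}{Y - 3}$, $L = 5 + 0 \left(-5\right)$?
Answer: $\frac{8872}{7} \approx 1267.4$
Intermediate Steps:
$L = 5$ ($L = 5 + 0 = 5$)
$B{\left(Y \right)} = \frac{-5 + Y}{-3 + Y}$
$U{\left(W,P \right)} = 7$ ($U{\left(W,P \right)} = 5 + 2 = 7$)
$U{\left(0,2 \right)} + \left(-26 + B{\left(-4 \right)}\right) \left(-51\right) = 7 + \left(-26 + \frac{-5 - 4}{-3 - 4}\right) \left(-51\right) = 7 + \left(-26 + \frac{1}{-7} \left(-9\right)\right) \left(-51\right) = 7 + \left(-26 - - \frac{9}{7}\right) \left(-51\right) = 7 + \left(-26 + \frac{9}{7}\right) \left(-51\right) = 7 - - \frac{8823}{7} = 7 + \frac{8823}{7} = \frac{8872}{7}$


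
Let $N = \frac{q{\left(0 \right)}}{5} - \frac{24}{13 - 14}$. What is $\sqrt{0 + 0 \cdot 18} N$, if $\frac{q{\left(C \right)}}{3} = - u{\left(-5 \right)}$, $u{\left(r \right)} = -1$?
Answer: $0$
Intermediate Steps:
$q{\left(C \right)} = 3$ ($q{\left(C \right)} = 3 \left(\left(-1\right) \left(-1\right)\right) = 3 \cdot 1 = 3$)
$N = \frac{123}{5}$ ($N = \frac{3}{5} - \frac{24}{13 - 14} = 3 \cdot \frac{1}{5} - \frac{24}{-1} = \frac{3}{5} - -24 = \frac{3}{5} + 24 = \frac{123}{5} \approx 24.6$)
$\sqrt{0 + 0 \cdot 18} N = \sqrt{0 + 0 \cdot 18} \cdot \frac{123}{5} = \sqrt{0 + 0} \cdot \frac{123}{5} = \sqrt{0} \cdot \frac{123}{5} = 0 \cdot \frac{123}{5} = 0$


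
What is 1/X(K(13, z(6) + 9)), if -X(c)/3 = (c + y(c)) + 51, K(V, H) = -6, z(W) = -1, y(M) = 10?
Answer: -1/165 ≈ -0.0060606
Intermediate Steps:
X(c) = -183 - 3*c (X(c) = -3*((c + 10) + 51) = -3*((10 + c) + 51) = -3*(61 + c) = -183 - 3*c)
1/X(K(13, z(6) + 9)) = 1/(-183 - 3*(-6)) = 1/(-183 + 18) = 1/(-165) = -1/165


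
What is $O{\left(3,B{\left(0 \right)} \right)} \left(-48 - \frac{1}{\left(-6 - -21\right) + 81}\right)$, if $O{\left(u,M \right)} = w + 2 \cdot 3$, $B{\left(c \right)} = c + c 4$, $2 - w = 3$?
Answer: $- \frac{23045}{96} \approx -240.05$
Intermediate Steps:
$w = -1$ ($w = 2 - 3 = -1$)
$B{\left(c \right)} = 5 c$ ($B{\left(c \right)} = c + 4 c = 5 c$)
$O{\left(u,M \right)} = 5$ ($O{\left(u,M \right)} = -1 + 2 \cdot 3 = -1 + 6 = 5$)
$O{\left(3,B{\left(0 \right)} \right)} \left(-48 - \frac{1}{\left(-6 - -21\right) + 81}\right) = 5 \left(-48 - \frac{1}{\left(-6 - -21\right) + 81}\right) = 5 \left(-48 - \frac{1}{\left(-6 + 21\right) + 81}\right) = 5 \left(-48 - \frac{1}{15 + 81}\right) = 5 \left(-48 - \frac{1}{96}\right) = 5 \left(- \frac{4609}{96}\right) = - \frac{23045}{96}$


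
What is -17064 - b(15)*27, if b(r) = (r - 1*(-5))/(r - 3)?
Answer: -17109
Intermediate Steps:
b(r) = (5 + r)/(-3 + r) (b(r) = (r + 5)/(-3 + r) = (5 + r)/(-3 + r))
-17064 - b(15)*27 = -17064 - (5 + 15)/(-3 + 15)*27 = -17064 - 20/12*27 = -17064 - (1/12)*20*27 = -17064 - 5*27/3 = -17064 - 1*45 = -17064 - 45 = -17109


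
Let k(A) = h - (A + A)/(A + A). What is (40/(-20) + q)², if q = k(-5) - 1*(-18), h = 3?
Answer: 324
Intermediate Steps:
k(A) = 2 (k(A) = 3 - (A + A)/(A + A) = 3 - 2*A/(2*A) = 3 - 2*A*1/(2*A) = 3 - 1*1 = 3 - 1 = 2)
q = 20 (q = 2 - 1*(-18) = 2 + 18 = 20)
(40/(-20) + q)² = (40/(-20) + 20)² = (40*(-1/20) + 20)² = (-2 + 20)² = 18² = 324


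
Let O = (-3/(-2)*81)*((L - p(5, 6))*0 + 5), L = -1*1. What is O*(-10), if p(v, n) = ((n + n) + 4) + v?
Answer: -6075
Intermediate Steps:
p(v, n) = 4 + v + 2*n (p(v, n) = (2*n + 4) + v = (4 + 2*n) + v = 4 + v + 2*n)
L = -1
O = 1215/2 (O = (-3/(-2)*81)*((-1 - (4 + 5 + 2*6))*0 + 5) = (-3*(-1/2)*81)*((-1 - (4 + 5 + 12))*0 + 5) = ((3/2)*81)*((-1 - 1*21)*0 + 5) = 243*((-1 - 21)*0 + 5)/2 = 243*(-22*0 + 5)/2 = 243*(0 + 5)/2 = (243/2)*5 = 1215/2 ≈ 607.50)
O*(-10) = (1215/2)*(-10) = -6075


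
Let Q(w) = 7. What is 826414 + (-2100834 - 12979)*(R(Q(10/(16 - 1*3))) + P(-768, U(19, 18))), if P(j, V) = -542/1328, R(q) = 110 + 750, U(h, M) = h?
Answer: -1205950193301/664 ≈ -1.8162e+9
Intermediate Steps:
R(q) = 860
P(j, V) = -271/664 (P(j, V) = -542*1/1328 = -271/664)
826414 + (-2100834 - 12979)*(R(Q(10/(16 - 1*3))) + P(-768, U(19, 18))) = 826414 + (-2100834 - 12979)*(860 - 271/664) = 826414 - 2113813*570769/664 = 826414 - 1206498932197/664 = -1205950193301/664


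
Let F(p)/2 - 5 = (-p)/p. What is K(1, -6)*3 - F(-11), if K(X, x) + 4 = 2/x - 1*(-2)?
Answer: -15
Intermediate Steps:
K(X, x) = -2 + 2/x (K(X, x) = -4 + (2/x - 1*(-2)) = -4 + (2/x + 2) = -4 + (2 + 2/x) = -2 + 2/x)
F(p) = 8 (F(p) = 10 + 2*((-p)/p) = 10 + 2*(-1) = 10 - 2 = 8)
K(1, -6)*3 - F(-11) = (-2 + 2/(-6))*3 - 1*8 = (-2 + 2*(-⅙))*3 - 8 = (-2 - ⅓)*3 - 8 = -7/3*3 - 8 = -7 - 8 = -15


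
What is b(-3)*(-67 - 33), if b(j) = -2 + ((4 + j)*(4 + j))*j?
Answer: 500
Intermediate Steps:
b(j) = -2 + j*(4 + j)² (b(j) = -2 + (4 + j)²*j = -2 + j*(4 + j)²)
b(-3)*(-67 - 33) = (-2 - 3*(4 - 3)²)*(-67 - 33) = (-2 - 3*1²)*(-100) = (-2 - 3*1)*(-100) = (-2 - 3)*(-100) = -5*(-100) = 500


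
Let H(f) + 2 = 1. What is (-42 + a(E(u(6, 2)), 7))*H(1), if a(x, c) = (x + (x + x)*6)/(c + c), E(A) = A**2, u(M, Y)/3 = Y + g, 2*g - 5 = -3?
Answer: -465/14 ≈ -33.214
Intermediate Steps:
g = 1 (g = 5/2 + (1/2)*(-3) = 5/2 - 3/2 = 1)
H(f) = -1 (H(f) = -2 + 1 = -1)
u(M, Y) = 3 + 3*Y (u(M, Y) = 3*(Y + 1) = 3*(1 + Y) = 3 + 3*Y)
a(x, c) = 13*x/(2*c) (a(x, c) = (x + (2*x)*6)/((2*c)) = (x + 12*x)*(1/(2*c)) = (13*x)*(1/(2*c)) = 13*x/(2*c))
(-42 + a(E(u(6, 2)), 7))*H(1) = (-42 + (13/2)*(3 + 3*2)**2/7)*(-1) = (-42 + (13/2)*(3 + 6)**2*(1/7))*(-1) = (-42 + (13/2)*9**2*(1/7))*(-1) = (-42 + (13/2)*81*(1/7))*(-1) = (-42 + 1053/14)*(-1) = (465/14)*(-1) = -465/14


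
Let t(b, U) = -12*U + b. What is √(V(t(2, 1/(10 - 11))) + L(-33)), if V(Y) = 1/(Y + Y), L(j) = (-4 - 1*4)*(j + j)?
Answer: √103495/14 ≈ 22.979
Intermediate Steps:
t(b, U) = b - 12*U
L(j) = -16*j (L(j) = (-4 - 4)*(2*j) = -16*j)
V(Y) = 1/(2*Y)
√(V(t(2, 1/(10 - 11))) + L(-33)) = √(1/(2*(2 - 12/(10 - 11))) - 16*(-33)) = √(1/(2*(2 - 12/(-1))) + 528) = √(1/(2*(2 - 12*(-1))) + 528) = √(1/(2*(2 + 12)) + 528) = √((½)/14 + 528) = √((½)*(1/14) + 528) = √(1/28 + 528) = √(14785/28) = √103495/14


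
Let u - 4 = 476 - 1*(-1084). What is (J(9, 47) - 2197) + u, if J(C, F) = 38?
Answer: -595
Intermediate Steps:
u = 1564 (u = 4 + (476 - 1*(-1084)) = 4 + (476 + 1084) = 4 + 1560 = 1564)
(J(9, 47) - 2197) + u = (38 - 2197) + 1564 = -2159 + 1564 = -595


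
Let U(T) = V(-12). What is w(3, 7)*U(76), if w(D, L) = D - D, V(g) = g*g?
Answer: 0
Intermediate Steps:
V(g) = g²
U(T) = 144 (U(T) = (-12)² = 144)
w(D, L) = 0
w(3, 7)*U(76) = 0*144 = 0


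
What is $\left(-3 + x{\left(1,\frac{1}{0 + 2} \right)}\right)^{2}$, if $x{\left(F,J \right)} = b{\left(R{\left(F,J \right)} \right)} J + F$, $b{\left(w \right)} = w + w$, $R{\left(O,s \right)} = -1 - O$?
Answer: $16$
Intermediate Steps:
$b{\left(w \right)} = 2 w$
$x{\left(F,J \right)} = F + J \left(-2 - 2 F\right)$ ($x{\left(F,J \right)} = 2 \left(-1 - F\right) J + F = \left(-2 - 2 F\right) J + F = J \left(-2 - 2 F\right) + F = F + J \left(-2 - 2 F\right)$)
$\left(-3 + x{\left(1,\frac{1}{0 + 2} \right)}\right)^{2} = \left(-3 + \left(1 - \frac{2 \left(1 + 1\right)}{0 + 2}\right)\right)^{2} = \left(-3 + \left(1 - 2 \cdot \frac{1}{2} \cdot 2\right)\right)^{2} = \left(-3 + \left(1 - 1 \cdot 2\right)\right)^{2} = \left(-3 + \left(1 - 2\right)\right)^{2} = \left(-3 - 1\right)^{2} = \left(-4\right)^{2} = 16$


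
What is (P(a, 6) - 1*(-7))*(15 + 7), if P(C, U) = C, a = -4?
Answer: 66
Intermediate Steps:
(P(a, 6) - 1*(-7))*(15 + 7) = (-4 - 1*(-7))*(15 + 7) = (-4 + 7)*22 = 3*22 = 66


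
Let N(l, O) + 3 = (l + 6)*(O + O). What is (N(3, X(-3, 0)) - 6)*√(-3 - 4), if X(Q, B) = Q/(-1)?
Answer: 45*I*√7 ≈ 119.06*I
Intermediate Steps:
X(Q, B) = -Q (X(Q, B) = Q*(-1) = -Q)
N(l, O) = -3 + 2*O*(6 + l) (N(l, O) = -3 + (l + 6)*(O + O) = -3 + (6 + l)*(2*O) = -3 + 2*O*(6 + l))
(N(3, X(-3, 0)) - 6)*√(-3 - 4) = ((-3 + 12*(-1*(-3)) + 2*(-1*(-3))*3) - 6)*√(-3 - 4) = ((-3 + 12*3 + 2*3*3) - 6)*√(-7) = ((-3 + 36 + 18) - 6)*(I*√7) = (51 - 6)*(I*√7) = 45*(I*√7) = 45*I*√7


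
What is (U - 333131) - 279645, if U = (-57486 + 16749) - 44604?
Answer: -698117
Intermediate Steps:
U = -85341 (U = -40737 - 44604 = -85341)
(U - 333131) - 279645 = (-85341 - 333131) - 279645 = -418472 - 279645 = -698117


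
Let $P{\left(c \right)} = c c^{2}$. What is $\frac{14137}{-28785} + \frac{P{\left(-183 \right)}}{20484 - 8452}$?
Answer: $- \frac{176578594679}{346341120} \approx -509.84$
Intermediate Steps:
$P{\left(c \right)} = c^{3}$
$\frac{14137}{-28785} + \frac{P{\left(-183 \right)}}{20484 - 8452} = \frac{14137}{-28785} + \frac{\left(-183\right)^{3}}{20484 - 8452} = 14137 \left(- \frac{1}{28785}\right) - \frac{6128487}{20484 - 8452} = - \frac{14137}{28785} - \frac{6128487}{12032} = - \frac{176578594679}{346341120}$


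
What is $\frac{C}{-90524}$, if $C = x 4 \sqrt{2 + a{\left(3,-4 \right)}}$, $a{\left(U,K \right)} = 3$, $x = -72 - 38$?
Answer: $\frac{110 \sqrt{5}}{22631} \approx 0.010869$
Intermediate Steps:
$x = -110$
$C = - 440 \sqrt{5}$ ($C = - 110 \cdot 4 \sqrt{2 + 3} = - 110 \cdot 4 \sqrt{5} = - 440 \sqrt{5} \approx -983.87$)
$\frac{C}{-90524} = \frac{\left(-440\right) \sqrt{5}}{-90524} = - 440 \sqrt{5} \left(- \frac{1}{90524}\right) = \frac{110 \sqrt{5}}{22631}$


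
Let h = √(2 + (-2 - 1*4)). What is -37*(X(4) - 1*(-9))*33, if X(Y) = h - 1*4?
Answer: -6105 - 2442*I ≈ -6105.0 - 2442.0*I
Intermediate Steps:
h = 2*I (h = √(2 + (-2 - 4)) = √(2 - 6) = √(-4) = 2*I ≈ 2.0*I)
X(Y) = -4 + 2*I (X(Y) = 2*I - 1*4 = 2*I - 4 = -4 + 2*I)
-37*(X(4) - 1*(-9))*33 = -37*((-4 + 2*I) - 1*(-9))*33 = -37*((-4 + 2*I) + 9)*33 = -37*(5 + 2*I)*33 = (-185 - 74*I)*33 = -6105 - 2442*I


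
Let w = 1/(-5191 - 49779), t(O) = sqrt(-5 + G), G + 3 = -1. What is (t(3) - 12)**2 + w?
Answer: 7420949/54970 - 72*I ≈ 135.0 - 72.0*I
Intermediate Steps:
G = -4 (G = -3 - 1 = -4)
t(O) = 3*I (t(O) = sqrt(-5 - 4) = sqrt(-9) = 3*I)
w = -1/54970 (w = 1/(-54970) = -1/54970 ≈ -1.8192e-5)
(t(3) - 12)**2 + w = (3*I - 12)**2 - 1/54970 = (-12 + 3*I)**2 - 1/54970 = -1/54970 + (-12 + 3*I)**2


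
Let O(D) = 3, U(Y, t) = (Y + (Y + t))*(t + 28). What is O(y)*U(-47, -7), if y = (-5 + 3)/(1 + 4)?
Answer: -6363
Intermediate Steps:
U(Y, t) = (28 + t)*(t + 2*Y) (U(Y, t) = (t + 2*Y)*(28 + t) = (28 + t)*(t + 2*Y))
y = -⅖ (y = -2/5 = -2*⅕ = -⅖ ≈ -0.40000)
O(y)*U(-47, -7) = 3*((-7)² + 28*(-7) + 56*(-47) + 2*(-47)*(-7)) = 3*(49 - 196 - 2632 + 658) = 3*(-2121) = -6363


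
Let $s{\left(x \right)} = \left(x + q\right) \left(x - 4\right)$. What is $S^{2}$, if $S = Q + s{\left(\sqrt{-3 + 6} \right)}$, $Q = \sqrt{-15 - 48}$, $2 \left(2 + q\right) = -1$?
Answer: $\frac{\left(26 - 13 \sqrt{3} + 6 i \sqrt{7}\right)^{2}}{4} \approx -59.967 + 27.648 i$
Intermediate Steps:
$q = - \frac{5}{2}$ ($q = -2 + \frac{1}{2} \left(-1\right) = -2 - \frac{1}{2} = - \frac{5}{2} \approx -2.5$)
$Q = 3 i \sqrt{7}$ ($Q = \sqrt{-63} = 3 i \sqrt{7} \approx 7.9373 i$)
$s{\left(x \right)} = \left(-4 + x\right) \left(- \frac{5}{2} + x\right)$ ($s{\left(x \right)} = \left(x - \frac{5}{2}\right) \left(x - 4\right) = \left(- \frac{5}{2} + x\right) \left(-4 + x\right) = \left(-4 + x\right) \left(- \frac{5}{2} + x\right)$)
$S = 13 - \frac{13 \sqrt{3}}{2} + 3 i \sqrt{7}$ ($S = 3 i \sqrt{7} + \left(10 + \left(\sqrt{-3 + 6}\right)^{2} - \frac{13 \sqrt{-3 + 6}}{2}\right) = 3 i \sqrt{7} + \left(10 + \left(\sqrt{3}\right)^{2} - \frac{13 \sqrt{3}}{2}\right) = 3 i \sqrt{7} + \left(10 + 3 - \frac{13 \sqrt{3}}{2}\right) = 3 i \sqrt{7} + \left(13 - \frac{13 \sqrt{3}}{2}\right) = 13 - \frac{13 \sqrt{3}}{2} + 3 i \sqrt{7} \approx 1.7417 + 7.9373 i$)
$S^{2} = \left(13 - \frac{13 \sqrt{3}}{2} + 3 i \sqrt{7}\right)^{2}$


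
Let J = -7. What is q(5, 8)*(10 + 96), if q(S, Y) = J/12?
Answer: -371/6 ≈ -61.833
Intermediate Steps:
q(S, Y) = -7/12
q(5, 8)*(10 + 96) = -7*(10 + 96)/12 = -7/12*106 = -371/6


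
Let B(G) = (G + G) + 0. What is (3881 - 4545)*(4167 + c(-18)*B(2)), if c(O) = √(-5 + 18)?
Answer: -2766888 - 2656*√13 ≈ -2.7765e+6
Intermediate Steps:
c(O) = √13
B(G) = 2*G (B(G) = 2*G + 0 = 2*G)
(3881 - 4545)*(4167 + c(-18)*B(2)) = (3881 - 4545)*(4167 + √13*(2*2)) = -664*(4167 + √13*4) = -664*(4167 + 4*√13) = -2766888 - 2656*√13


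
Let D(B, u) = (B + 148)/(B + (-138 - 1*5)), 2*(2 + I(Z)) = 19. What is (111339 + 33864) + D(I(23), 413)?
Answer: 39349702/271 ≈ 1.4520e+5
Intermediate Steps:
I(Z) = 15/2 (I(Z) = -2 + (1/2)*19 = -2 + 19/2 = 15/2)
D(B, u) = (148 + B)/(-143 + B) (D(B, u) = (148 + B)/(B + (-138 - 5)) = (148 + B)/(B - 143) = (148 + B)/(-143 + B))
(111339 + 33864) + D(I(23), 413) = (111339 + 33864) + (148 + 15/2)/(-143 + 15/2) = 145203 + (311/2)/(-271/2) = 145203 - 2/271*311/2 = 145203 - 311/271 = 39349702/271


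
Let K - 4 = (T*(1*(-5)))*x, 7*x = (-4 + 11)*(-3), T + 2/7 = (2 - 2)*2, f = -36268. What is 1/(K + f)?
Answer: -7/253878 ≈ -2.7572e-5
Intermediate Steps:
T = -2/7 (T = -2/7 + (2 - 2)*2 = -2/7 + 0*2 = -2/7 + 0 = -2/7 ≈ -0.28571)
x = -3 (x = ((-4 + 11)*(-3))/7 = (7*(-3))/7 = (1/7)*(-21) = -3)
K = -2/7 (K = 4 - 2*(-5)/7*(-3) = 4 - 2/7*(-5)*(-3) = 4 + (10/7)*(-3) = 4 - 30/7 = -2/7 ≈ -0.28571)
1/(K + f) = 1/(-2/7 - 36268) = 1/(-253878/7) = -7/253878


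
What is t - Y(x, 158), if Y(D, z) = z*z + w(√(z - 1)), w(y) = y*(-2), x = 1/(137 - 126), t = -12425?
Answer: -37389 + 2*√157 ≈ -37364.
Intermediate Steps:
x = 1/11 ≈ 0.090909
w(y) = -2*y
Y(D, z) = z² - 2*√(-1 + z) (Y(D, z) = z*z - 2*√(z - 1) = z² - 2*√(-1 + z))
t - Y(x, 158) = -12425 - (158² - 2*√(-1 + 158)) = -12425 - (24964 - 2*√157) = -12425 + (-24964 + 2*√157) = -37389 + 2*√157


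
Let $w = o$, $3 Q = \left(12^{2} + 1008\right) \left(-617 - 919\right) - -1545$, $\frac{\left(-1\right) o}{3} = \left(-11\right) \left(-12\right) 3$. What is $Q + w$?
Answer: $-590497$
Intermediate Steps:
$o = -1188$ ($o = - 3 \left(-11\right) \left(-12\right) 3 = - 3 \cdot 132 \cdot 3 = \left(-3\right) 396 = -1188$)
$Q = -589309$ ($Q = \frac{\left(12^{2} + 1008\right) \left(-617 - 919\right) - -1545}{3} = \frac{\left(144 + 1008\right) \left(-1536\right) + 1545}{3} = \frac{1152 \left(-1536\right) + 1545}{3} = \frac{-1769472 + 1545}{3} = \frac{1}{3} \left(-1767927\right) = -589309$)
$w = -1188$
$Q + w = -589309 - 1188 = -590497$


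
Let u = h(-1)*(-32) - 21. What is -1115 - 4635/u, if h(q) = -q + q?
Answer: -6260/7 ≈ -894.29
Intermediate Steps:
h(q) = 0
u = -21 (u = 0*(-32) - 21 = 0 - 21 = -21)
-1115 - 4635/u = -1115 - 4635/(-21) = -1115 - 4635*(-1/21) = -1115 + 1545/7 = -6260/7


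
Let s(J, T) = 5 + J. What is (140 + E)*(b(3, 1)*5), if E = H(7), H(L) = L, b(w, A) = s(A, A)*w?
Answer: 13230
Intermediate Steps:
b(w, A) = w*(5 + A) (b(w, A) = (5 + A)*w = w*(5 + A))
E = 7
(140 + E)*(b(3, 1)*5) = (140 + 7)*((3*(5 + 1))*5) = 147*((3*6)*5) = 147*(18*5) = 147*90 = 13230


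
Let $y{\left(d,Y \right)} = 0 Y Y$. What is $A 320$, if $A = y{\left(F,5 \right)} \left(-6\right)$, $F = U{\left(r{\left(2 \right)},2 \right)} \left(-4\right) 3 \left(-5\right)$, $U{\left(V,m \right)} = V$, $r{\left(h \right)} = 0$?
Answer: $0$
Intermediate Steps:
$F = 0$ ($F = 0 \left(-4\right) 3 \left(-5\right) = 0 \left(\left(-12\right) \left(-5\right)\right) = 0 \cdot 60 = 0$)
$y{\left(d,Y \right)} = 0$ ($y{\left(d,Y \right)} = 0 Y = 0$)
$A = 0$ ($A = 0 \left(-6\right) = 0$)
$A 320 = 0 \cdot 320 = 0$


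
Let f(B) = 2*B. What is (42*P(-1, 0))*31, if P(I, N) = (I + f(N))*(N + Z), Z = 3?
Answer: -3906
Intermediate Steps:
P(I, N) = (3 + N)*(I + 2*N) (P(I, N) = (I + 2*N)*(N + 3) = (I + 2*N)*(3 + N) = (3 + N)*(I + 2*N))
(42*P(-1, 0))*31 = (42*(2*0² + 3*(-1) + 6*0 - 1*0))*31 = (42*(2*0 - 3 + 0 + 0))*31 = (42*(0 - 3 + 0 + 0))*31 = (42*(-3))*31 = -126*31 = -3906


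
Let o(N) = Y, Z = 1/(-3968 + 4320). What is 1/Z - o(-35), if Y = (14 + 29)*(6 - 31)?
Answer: 1427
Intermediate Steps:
Z = 1/352 ≈ 0.0028409
Y = -1075 (Y = 43*(-25) = -1075)
o(N) = -1075
1/Z - o(-35) = 1/(1/352) - 1*(-1075) = 352 + 1075 = 1427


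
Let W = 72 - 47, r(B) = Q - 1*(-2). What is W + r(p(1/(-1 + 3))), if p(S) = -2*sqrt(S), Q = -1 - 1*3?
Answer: 23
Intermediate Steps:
Q = -4 (Q = -1 - 3 = -4)
r(B) = -2 (r(B) = -4 - 1*(-2) = -4 + 2 = -2)
W = 25
W + r(p(1/(-1 + 3))) = 25 - 2 = 23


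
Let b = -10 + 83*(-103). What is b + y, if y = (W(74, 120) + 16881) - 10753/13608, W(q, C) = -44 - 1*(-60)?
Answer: 113452751/13608 ≈ 8337.2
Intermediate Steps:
b = -8559 (b = -10 - 8549 = -8559)
W(q, C) = 16 (W(q, C) = -44 + 60 = 16)
y = 229923623/13608 (y = (16 + 16881) - 10753/13608 = 16897 - 10753*1/13608 = 16897 - 10753/13608 = 229923623/13608 ≈ 16896.)
b + y = -8559 + 229923623/13608 = 113452751/13608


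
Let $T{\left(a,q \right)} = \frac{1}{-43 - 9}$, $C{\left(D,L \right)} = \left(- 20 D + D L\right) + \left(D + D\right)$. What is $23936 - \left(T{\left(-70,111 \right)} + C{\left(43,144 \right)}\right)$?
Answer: $\frac{962937}{52} \approx 18518.0$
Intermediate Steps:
$C{\left(D,L \right)} = - 18 D + D L$ ($C{\left(D,L \right)} = \left(- 20 D + D L\right) + 2 D = - 18 D + D L$)
$T{\left(a,q \right)} = - \frac{1}{52}$ ($T{\left(a,q \right)} = \frac{1}{-52} = - \frac{1}{52}$)
$23936 - \left(T{\left(-70,111 \right)} + C{\left(43,144 \right)}\right) = 23936 - \left(- \frac{1}{52} + 43 \left(-18 + 144\right)\right) = 23936 - \left(- \frac{1}{52} + 43 \cdot 126\right) = 23936 - \left(- \frac{1}{52} + 5418\right) = 23936 - \frac{281735}{52} = \frac{962937}{52}$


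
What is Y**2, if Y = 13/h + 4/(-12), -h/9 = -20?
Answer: 2209/32400 ≈ 0.068179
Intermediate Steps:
h = 180 (h = -9*(-20) = 180)
Y = -47/180 (Y = 13/180 + 4/(-12) = 13*(1/180) + 4*(-1/12) = 13/180 - 1/3 = -47/180 ≈ -0.26111)
Y**2 = (-47/180)**2 = 2209/32400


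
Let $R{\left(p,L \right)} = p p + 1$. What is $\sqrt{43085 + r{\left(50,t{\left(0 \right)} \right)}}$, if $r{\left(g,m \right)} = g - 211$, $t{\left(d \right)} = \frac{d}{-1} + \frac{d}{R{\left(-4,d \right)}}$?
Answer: $14 \sqrt{219} \approx 207.18$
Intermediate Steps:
$R{\left(p,L \right)} = 1 + p^{2}$ ($R{\left(p,L \right)} = p^{2} + 1 = 1 + p^{2}$)
$t{\left(d \right)} = - \frac{16 d}{17}$ ($t{\left(d \right)} = \frac{d}{-1} + \frac{d}{1 + \left(-4\right)^{2}} = d \left(-1\right) + \frac{d}{1 + 16} = - d + \frac{d}{17} = - \frac{16 d}{17}$)
$r{\left(g,m \right)} = -211 + g$
$\sqrt{43085 + r{\left(50,t{\left(0 \right)} \right)}} = \sqrt{43085 + \left(-211 + 50\right)} = \sqrt{43085 - 161} = \sqrt{42924} = 14 \sqrt{219}$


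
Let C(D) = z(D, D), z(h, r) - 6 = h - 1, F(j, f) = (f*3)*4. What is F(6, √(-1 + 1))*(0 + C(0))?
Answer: 0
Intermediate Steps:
F(j, f) = 12*f (F(j, f) = (3*f)*4 = 12*f)
z(h, r) = 5 + h (z(h, r) = 6 + (h - 1) = 6 + (-1 + h) = 5 + h)
C(D) = 5 + D
F(6, √(-1 + 1))*(0 + C(0)) = (12*√(-1 + 1))*(0 + (5 + 0)) = (12*√0)*(0 + 5) = (12*0)*5 = 0*5 = 0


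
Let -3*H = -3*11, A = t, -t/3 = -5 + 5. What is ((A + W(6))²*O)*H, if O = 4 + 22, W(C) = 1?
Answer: 286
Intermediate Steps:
t = 0 (t = -3*(-5 + 5) = -3*0 = 0)
A = 0
O = 26
H = 11 (H = -(-1)*11 = -⅓*(-33) = 11)
((A + W(6))²*O)*H = ((0 + 1)²*26)*11 = (1²*26)*11 = (1*26)*11 = 26*11 = 286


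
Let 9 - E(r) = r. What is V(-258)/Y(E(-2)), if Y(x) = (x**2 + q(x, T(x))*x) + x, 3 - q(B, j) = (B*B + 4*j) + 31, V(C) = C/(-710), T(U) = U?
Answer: -129/706805 ≈ -0.00018251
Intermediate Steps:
V(C) = -C/710 (V(C) = C*(-1/710) = -C/710)
E(r) = 9 - r
q(B, j) = -28 - B**2 - 4*j (q(B, j) = 3 - ((B*B + 4*j) + 31) = 3 - ((B**2 + 4*j) + 31) = 3 - (31 + B**2 + 4*j) = 3 + (-31 - B**2 - 4*j) = -28 - B**2 - 4*j)
Y(x) = x + x**2 + x*(-28 - x**2 - 4*x) (Y(x) = (x**2 + (-28 - x**2 - 4*x)*x) + x = (x**2 + x*(-28 - x**2 - 4*x)) + x = x + x**2 + x*(-28 - x**2 - 4*x))
V(-258)/Y(E(-2)) = (-1/710*(-258))/(((9 - 1*(-2))*(-27 - (9 - 1*(-2))**2 - 3*(9 - 1*(-2))))) = 129/(355*(((9 + 2)*(-27 - (9 + 2)**2 - 3*(9 + 2))))) = 129/(355*((11*(-27 - 1*11**2 - 3*11)))) = 129/(355*((11*(-27 - 1*121 - 33)))) = 129/(355*((11*(-27 - 121 - 33)))) = 129/(355*((11*(-181)))) = (129/355)/(-1991) = (129/355)*(-1/1991) = -129/706805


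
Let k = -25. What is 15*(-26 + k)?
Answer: -765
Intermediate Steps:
15*(-26 + k) = 15*(-26 - 25) = 15*(-51) = -765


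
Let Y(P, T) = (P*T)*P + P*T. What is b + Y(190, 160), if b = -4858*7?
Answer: 5772394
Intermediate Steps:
b = -34006
Y(P, T) = P*T + T*P² (Y(P, T) = T*P² + P*T = P*T + T*P²)
b + Y(190, 160) = -34006 + 190*160*(1 + 190) = -34006 + 190*160*191 = -34006 + 5806400 = 5772394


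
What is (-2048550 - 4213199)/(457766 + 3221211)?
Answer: -6261749/3678977 ≈ -1.7020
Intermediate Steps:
(-2048550 - 4213199)/(457766 + 3221211) = -6261749/3678977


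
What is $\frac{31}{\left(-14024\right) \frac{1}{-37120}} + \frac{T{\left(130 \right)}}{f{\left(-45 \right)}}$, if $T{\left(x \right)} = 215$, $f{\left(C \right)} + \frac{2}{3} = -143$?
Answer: $\frac{60864355}{755543} \approx 80.557$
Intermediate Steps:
$f{\left(C \right)} = - \frac{431}{3}$ ($f{\left(C \right)} = - \frac{2}{3} - 143 = - \frac{431}{3}$)
$\frac{31}{\left(-14024\right) \frac{1}{-37120}} + \frac{T{\left(130 \right)}}{f{\left(-45 \right)}} = \frac{31}{\left(-14024\right) \frac{1}{-37120}} + \frac{215}{- \frac{431}{3}} = \frac{31}{\left(-14024\right) \left(- \frac{1}{37120}\right)} + 215 \left(- \frac{3}{431}\right) = \frac{31}{\frac{1753}{4640}} - \frac{645}{431} = 31 \cdot \frac{4640}{1753} - \frac{645}{431} = \frac{143840}{1753} - \frac{645}{431} = \frac{60864355}{755543}$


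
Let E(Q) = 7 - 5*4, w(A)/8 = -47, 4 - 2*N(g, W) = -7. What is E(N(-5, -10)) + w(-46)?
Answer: -389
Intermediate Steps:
N(g, W) = 11/2 (N(g, W) = 2 - ½*(-7) = 2 + 7/2 = 11/2)
w(A) = -376 (w(A) = 8*(-47) = -376)
E(Q) = -13 (E(Q) = 7 - 20 = -13)
E(N(-5, -10)) + w(-46) = -13 - 376 = -389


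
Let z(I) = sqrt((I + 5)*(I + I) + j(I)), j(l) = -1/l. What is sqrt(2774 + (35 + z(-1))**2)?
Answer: sqrt(3992 + 70*I*sqrt(7)) ≈ 63.199 + 1.4652*I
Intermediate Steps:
z(I) = sqrt(-1/I + 2*I*(5 + I)) (z(I) = sqrt((I + 5)*(I + I) - 1/I) = sqrt((5 + I)*(2*I) - 1/I) = sqrt(2*I*(5 + I) - 1/I) = sqrt(-1/I + 2*I*(5 + I)))
sqrt(2774 + (35 + z(-1))**2) = sqrt(2774 + (35 + sqrt((-1 + 2*(-1)**2*(5 - 1))/(-1)))**2) = sqrt(2774 + (35 + sqrt(-(-1 + 2*1*4)))**2) = sqrt(2774 + (35 + sqrt(-(-1 + 8)))**2) = sqrt(2774 + (35 + sqrt(-1*7))**2) = sqrt(2774 + (35 + sqrt(-7))**2) = sqrt(2774 + (35 + I*sqrt(7))**2)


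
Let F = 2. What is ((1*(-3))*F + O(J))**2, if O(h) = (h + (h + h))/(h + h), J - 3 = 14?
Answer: 81/4 ≈ 20.250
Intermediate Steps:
J = 17 (J = 3 + 14 = 17)
O(h) = 3/2 (O(h) = (h + 2*h)/((2*h)) = (3*h)*(1/(2*h)) = 3/2)
((1*(-3))*F + O(J))**2 = ((1*(-3))*2 + 3/2)**2 = (-3*2 + 3/2)**2 = (-6 + 3/2)**2 = (-9/2)**2 = 81/4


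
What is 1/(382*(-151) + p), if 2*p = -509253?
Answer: -2/624617 ≈ -3.2020e-6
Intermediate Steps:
p = -509253/2 (p = (1/2)*(-509253) = -509253/2 ≈ -2.5463e+5)
1/(382*(-151) + p) = 1/(382*(-151) - 509253/2) = 1/(-57682 - 509253/2) = 1/(-624617/2) = -2/624617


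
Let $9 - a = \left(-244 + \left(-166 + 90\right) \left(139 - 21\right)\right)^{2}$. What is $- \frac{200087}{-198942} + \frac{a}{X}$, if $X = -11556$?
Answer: $\frac{2814119389357}{383162292} \approx 7344.5$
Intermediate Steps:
$a = -84860935$ ($a = 9 - \left(-244 + \left(-166 + 90\right) \left(139 - 21\right)\right)^{2} = 9 - \left(-244 - 8968\right)^{2} = 9 - \left(-9212\right)^{2} = 9 - 84860944 = -84860935$)
$- \frac{200087}{-198942} + \frac{a}{X} = - \frac{200087}{-198942} - \frac{84860935}{-11556} = \left(-200087\right) \left(- \frac{1}{198942}\right) - - \frac{84860935}{11556} = \frac{200087}{198942} + \frac{84860935}{11556} = \frac{2814119389357}{383162292}$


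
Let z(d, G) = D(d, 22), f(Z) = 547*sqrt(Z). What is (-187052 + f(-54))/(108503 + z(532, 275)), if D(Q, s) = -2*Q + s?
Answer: -187052/107461 + 1641*I*sqrt(6)/107461 ≈ -1.7407 + 0.037405*I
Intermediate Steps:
D(Q, s) = s - 2*Q
z(d, G) = 22 - 2*d
(-187052 + f(-54))/(108503 + z(532, 275)) = (-187052 + 547*sqrt(-54))/(108503 + (22 - 2*532)) = (-187052 + 547*(3*I*sqrt(6)))/(108503 + (22 - 1064)) = (-187052 + 1641*I*sqrt(6))/(108503 - 1042) = (-187052 + 1641*I*sqrt(6))/107461 = (-187052 + 1641*I*sqrt(6))*(1/107461) = -187052/107461 + 1641*I*sqrt(6)/107461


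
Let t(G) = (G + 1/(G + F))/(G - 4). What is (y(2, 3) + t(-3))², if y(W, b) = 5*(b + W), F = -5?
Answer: 2030625/3136 ≈ 647.52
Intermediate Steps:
y(W, b) = 5*W + 5*b (y(W, b) = 5*(W + b) = 5*W + 5*b)
t(G) = (G + 1/(-5 + G))/(-4 + G) (t(G) = (G + 1/(G - 5))/(G - 4) = (G + 1/(-5 + G))/(-4 + G))
(y(2, 3) + t(-3))² = ((5*2 + 5*3) + (1 + (-3)² - 5*(-3))/(20 + (-3)² - 9*(-3)))² = ((10 + 15) + (1 + 9 + 15)/(20 + 9 + 27))² = (25 + 25/56)² = (1425/56)² = 2030625/3136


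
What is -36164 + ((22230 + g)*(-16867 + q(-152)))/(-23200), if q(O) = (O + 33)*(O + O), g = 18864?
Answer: -816244423/11600 ≈ -70366.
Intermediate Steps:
q(O) = 2*O*(33 + O) (q(O) = (33 + O)*(2*O) = 2*O*(33 + O))
-36164 + ((22230 + g)*(-16867 + q(-152)))/(-23200) = -36164 + ((22230 + 18864)*(-16867 + 2*(-152)*(33 - 152)))/(-23200) = -36164 + (41094*(-16867 + 2*(-152)*(-119)))*(-1/23200) = -36164 + (41094*(-16867 + 36176))*(-1/23200) = -36164 + (41094*19309)*(-1/23200) = -36164 + 793484046*(-1/23200) = -36164 - 396742023/11600 = -816244423/11600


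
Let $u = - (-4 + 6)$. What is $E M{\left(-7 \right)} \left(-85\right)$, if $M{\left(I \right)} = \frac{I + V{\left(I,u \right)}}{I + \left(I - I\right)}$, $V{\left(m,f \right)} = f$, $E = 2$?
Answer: $- \frac{1530}{7} \approx -218.57$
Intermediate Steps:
$u = -2$ ($u = \left(-1\right) 2 = -2$)
$M{\left(I \right)} = \frac{-2 + I}{I}$ ($M{\left(I \right)} = \frac{I - 2}{I + \left(I - I\right)} = \frac{-2 + I}{I + 0} = \frac{-2 + I}{I}$)
$E M{\left(-7 \right)} \left(-85\right) = 2 \frac{-2 - 7}{-7} \left(-85\right) = 2 \left(\left(- \frac{1}{7}\right) \left(-9\right)\right) \left(-85\right) = 2 \cdot \frac{9}{7} \left(-85\right) = \frac{18}{7} \left(-85\right) = - \frac{1530}{7}$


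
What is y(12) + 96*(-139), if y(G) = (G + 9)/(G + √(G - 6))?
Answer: -306870/23 - 7*√6/46 ≈ -13343.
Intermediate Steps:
y(G) = (9 + G)/(G + √(-6 + G))
y(12) + 96*(-139) = (9 + 12)/(12 + √(-6 + 12)) + 96*(-139) = 21/(12 + √6) - 13344 = -13344 + 21/(12 + √6)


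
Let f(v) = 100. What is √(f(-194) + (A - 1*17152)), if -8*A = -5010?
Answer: 11*I*√543/2 ≈ 128.16*I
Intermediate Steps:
A = 2505/4 (A = -⅛*(-5010) = 2505/4 ≈ 626.25)
√(f(-194) + (A - 1*17152)) = √(100 + (2505/4 - 1*17152)) = √(100 + (2505/4 - 17152)) = √(100 - 66103/4) = √(-65703/4) = 11*I*√543/2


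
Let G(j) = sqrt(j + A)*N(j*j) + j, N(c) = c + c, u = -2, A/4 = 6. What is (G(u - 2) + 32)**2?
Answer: 21264 + 3584*sqrt(5) ≈ 29278.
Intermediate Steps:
A = 24 (A = 4*6 = 24)
N(c) = 2*c
G(j) = j + 2*j**2*sqrt(24 + j) (G(j) = sqrt(j + 24)*(2*(j*j)) + j = sqrt(24 + j)*(2*j**2) + j = 2*j**2*sqrt(24 + j) + j = j + 2*j**2*sqrt(24 + j))
(G(u - 2) + 32)**2 = ((-2 - 2)*(1 + 2*(-2 - 2)*sqrt(24 + (-2 - 2))) + 32)**2 = (-4*(1 + 2*(-4)*sqrt(24 - 4)) + 32)**2 = (-4*(1 + 2*(-4)*sqrt(20)) + 32)**2 = (-4*(1 + 2*(-4)*(2*sqrt(5))) + 32)**2 = (-4*(1 - 16*sqrt(5)) + 32)**2 = ((-4 + 64*sqrt(5)) + 32)**2 = (28 + 64*sqrt(5))**2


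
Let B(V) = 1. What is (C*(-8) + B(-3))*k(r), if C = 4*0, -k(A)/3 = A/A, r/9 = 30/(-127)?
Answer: -3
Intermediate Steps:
r = -270/127 (r = 9*(30/(-127)) = 9*(30*(-1/127)) = 9*(-30/127) = -270/127 ≈ -2.1260)
k(A) = -3 (k(A) = -3*A/A = -3*1 = -3)
C = 0
(C*(-8) + B(-3))*k(r) = (0*(-8) + 1)*(-3) = (0 + 1)*(-3) = 1*(-3) = -3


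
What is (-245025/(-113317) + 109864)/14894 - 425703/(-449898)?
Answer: 526631193234139/63276031606117 ≈ 8.3228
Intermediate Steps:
(-245025/(-113317) + 109864)/14894 - 425703/(-449898) = (-245025*(-1/113317) + 109864)*(1/14894) - 425703*(-1/449898) = (245025/113317 + 109864)*(1/14894) + 141901/149966 = (12449703913/113317)*(1/14894) + 141901/149966 = 12449703913/1687743398 + 141901/149966 = 526631193234139/63276031606117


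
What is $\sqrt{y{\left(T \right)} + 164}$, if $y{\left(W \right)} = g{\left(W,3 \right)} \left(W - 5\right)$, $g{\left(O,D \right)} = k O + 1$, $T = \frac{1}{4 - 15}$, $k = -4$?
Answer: $\frac{2 \sqrt{4751}}{11} \approx 12.532$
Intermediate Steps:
$T = - \frac{1}{11}$ ($T = \frac{1}{-11} = - \frac{1}{11} \approx -0.090909$)
$g{\left(O,D \right)} = 1 - 4 O$ ($g{\left(O,D \right)} = - 4 O + 1 = 1 - 4 O$)
$y{\left(W \right)} = \left(1 - 4 W\right) \left(-5 + W\right)$ ($y{\left(W \right)} = \left(1 - 4 W\right) \left(W - 5\right) = \left(1 - 4 W\right) \left(-5 + W\right)$)
$\sqrt{y{\left(T \right)} + 164} = \sqrt{\left(1 - - \frac{4}{11}\right) \left(-5 - \frac{1}{11}\right) + 164} = \sqrt{\left(1 + \frac{4}{11}\right) \left(- \frac{56}{11}\right) + 164} = \sqrt{\frac{15}{11} \left(- \frac{56}{11}\right) + 164} = \sqrt{- \frac{840}{121} + 164} = \sqrt{\frac{19004}{121}} = \frac{2 \sqrt{4751}}{11}$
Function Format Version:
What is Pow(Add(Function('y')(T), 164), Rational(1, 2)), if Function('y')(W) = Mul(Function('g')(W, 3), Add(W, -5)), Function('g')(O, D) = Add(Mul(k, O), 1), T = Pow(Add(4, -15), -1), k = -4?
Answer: Mul(Rational(2, 11), Pow(4751, Rational(1, 2))) ≈ 12.532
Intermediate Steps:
T = Rational(-1, 11) (T = Pow(-11, -1) = Rational(-1, 11) ≈ -0.090909)
Function('g')(O, D) = Add(1, Mul(-4, O)) (Function('g')(O, D) = Add(Mul(-4, O), 1) = Add(1, Mul(-4, O)))
Function('y')(W) = Mul(Add(1, Mul(-4, W)), Add(-5, W)) (Function('y')(W) = Mul(Add(1, Mul(-4, W)), Add(W, -5)) = Mul(Add(1, Mul(-4, W)), Add(-5, W)))
Pow(Add(Function('y')(T), 164), Rational(1, 2)) = Pow(Add(Mul(Add(1, Mul(-4, Rational(-1, 11))), Add(-5, Rational(-1, 11))), 164), Rational(1, 2)) = Pow(Add(Mul(Add(1, Rational(4, 11)), Rational(-56, 11)), 164), Rational(1, 2)) = Pow(Add(Mul(Rational(15, 11), Rational(-56, 11)), 164), Rational(1, 2)) = Pow(Add(Rational(-840, 121), 164), Rational(1, 2)) = Pow(Rational(19004, 121), Rational(1, 2)) = Mul(Rational(2, 11), Pow(4751, Rational(1, 2)))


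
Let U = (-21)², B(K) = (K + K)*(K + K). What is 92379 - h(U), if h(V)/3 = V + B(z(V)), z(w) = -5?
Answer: 90756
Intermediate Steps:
B(K) = 4*K² (B(K) = (2*K)*(2*K) = 4*K²)
U = 441
h(V) = 300 + 3*V (h(V) = 3*(V + 4*(-5)²) = 3*(V + 4*25) = 3*(V + 100) = 3*(100 + V) = 300 + 3*V)
92379 - h(U) = 92379 - (300 + 3*441) = 92379 - (300 + 1323) = 92379 - 1*1623 = 92379 - 1623 = 90756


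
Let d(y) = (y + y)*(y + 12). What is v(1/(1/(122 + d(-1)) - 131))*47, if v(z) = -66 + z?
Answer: -40637798/13099 ≈ -3102.4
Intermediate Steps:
d(y) = 2*y*(12 + y) (d(y) = (2*y)*(12 + y) = 2*y*(12 + y))
v(1/(1/(122 + d(-1)) - 131))*47 = (-66 + 1/(1/(122 + 2*(-1)*(12 - 1)) - 131))*47 = (-66 + 1/(1/(122 + 2*(-1)*11) - 131))*47 = (-66 + 1/(1/(122 - 22) - 131))*47 = (-66 + 1/(1/100 - 131))*47 = (-66 + 1/(-13099/100))*47 = (-66 - 100/13099)*47 = -864634/13099*47 = -40637798/13099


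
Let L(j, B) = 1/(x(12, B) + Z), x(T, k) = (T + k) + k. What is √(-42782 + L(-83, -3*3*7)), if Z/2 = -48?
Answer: I*√1886686410/210 ≈ 206.84*I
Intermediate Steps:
Z = -96 (Z = 2*(-48) = -96)
x(T, k) = T + 2*k
L(j, B) = 1/(-84 + 2*B) (L(j, B) = 1/((12 + 2*B) - 96) = 1/(-84 + 2*B))
√(-42782 + L(-83, -3*3*7)) = √(-42782 + 1/(2*(-42 - 3*3*7))) = √(-42782 + 1/(2*(-42 - 9*7))) = √(-42782 + 1/(2*(-42 - 63))) = √(-42782 + (½)/(-105)) = √(-42782 + (½)*(-1/105)) = √(-42782 - 1/210) = √(-8984221/210) = I*√1886686410/210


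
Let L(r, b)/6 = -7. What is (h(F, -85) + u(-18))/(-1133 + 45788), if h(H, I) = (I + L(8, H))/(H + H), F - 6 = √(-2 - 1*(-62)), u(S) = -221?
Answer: -547/119080 - 127*√15/1071720 ≈ -0.0050525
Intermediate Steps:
L(r, b) = -42 (L(r, b) = 6*(-7) = -42)
F = 6 + 2*√15 (F = 6 + √(-2 - 1*(-62)) = 6 + √(-2 + 62) = 6 + √60 = 6 + 2*√15 ≈ 13.746)
h(H, I) = (-42 + I)/(2*H) (h(H, I) = (I - 42)/(H + H) = (-42 + I)/((2*H)) = (-42 + I)*(1/(2*H)) = (-42 + I)/(2*H))
(h(F, -85) + u(-18))/(-1133 + 45788) = ((-42 - 85)/(2*(6 + 2*√15)) - 221)/(-1133 + 45788) = ((½)*(-127)/(6 + 2*√15) - 221)/44655 = (-127/(2*(6 + 2*√15)) - 221)*(1/44655) = (-221 - 127/(2*(6 + 2*√15)))*(1/44655) = -17/3435 - 127/(89310*(6 + 2*√15))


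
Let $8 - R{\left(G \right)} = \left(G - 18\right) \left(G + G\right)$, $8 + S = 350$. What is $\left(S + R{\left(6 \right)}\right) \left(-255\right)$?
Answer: $-125970$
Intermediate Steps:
$S = 342$ ($S = -8 + 350 = 342$)
$R{\left(G \right)} = 8 - 2 G \left(-18 + G\right)$ ($R{\left(G \right)} = 8 - \left(G - 18\right) \left(G + G\right) = 8 - \left(-18 + G\right) 2 G = 8 - 2 G \left(-18 + G\right)$)
$\left(S + R{\left(6 \right)}\right) \left(-255\right) = \left(342 + \left(8 - 2 \cdot 6^{2} + 36 \cdot 6\right)\right) \left(-255\right) = \left(342 + \left(8 - 72 + 216\right)\right) \left(-255\right) = \left(342 + 152\right) \left(-255\right) = 494 \left(-255\right) = -125970$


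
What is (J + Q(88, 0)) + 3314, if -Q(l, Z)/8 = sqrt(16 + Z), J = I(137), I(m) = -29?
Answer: 3253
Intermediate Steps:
J = -29
Q(l, Z) = -8*sqrt(16 + Z)
(J + Q(88, 0)) + 3314 = (-29 - 8*sqrt(16 + 0)) + 3314 = (-29 - 8*sqrt(16)) + 3314 = (-29 - 8*4) + 3314 = (-29 - 32) + 3314 = -61 + 3314 = 3253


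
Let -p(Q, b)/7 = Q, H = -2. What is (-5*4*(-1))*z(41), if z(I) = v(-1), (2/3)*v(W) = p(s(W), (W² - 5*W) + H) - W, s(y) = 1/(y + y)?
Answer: 135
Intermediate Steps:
s(y) = 1/(2*y)
p(Q, b) = -7*Q
v(W) = -21/(4*W) - 3*W/2 (v(W) = 3*(-7/(2*W) - W)/2 = 3*(-W - 7/(2*W))/2 = -21/(4*W) - 3*W/2)
z(I) = 27/4 (z(I) = (¾)*(-7 - 2*(-1)²)/(-1) = (¾)*(-1)*(-7 - 2*1) = (¾)*(-1)*(-7 - 2) = (¾)*(-1)*(-9) = 27/4)
(-5*4*(-1))*z(41) = (-5*4*(-1))*(27/4) = -20*(-1)*(27/4) = 20*(27/4) = 135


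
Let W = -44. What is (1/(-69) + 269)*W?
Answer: -816640/69 ≈ -11835.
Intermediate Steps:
(1/(-69) + 269)*W = (1/(-69) + 269)*(-44) = (-1/69 + 269)*(-44) = (18560/69)*(-44) = -816640/69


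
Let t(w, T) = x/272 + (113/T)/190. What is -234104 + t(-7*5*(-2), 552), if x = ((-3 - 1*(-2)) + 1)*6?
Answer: -24552827407/104880 ≈ -2.3410e+5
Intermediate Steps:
x = 0 (x = ((-3 + 2) + 1)*6 = (-1 + 1)*6 = 0*6 = 0)
t(w, T) = 113/(190*T) (t(w, T) = 0/272 + (113/T)/190 = 0*(1/272) + (113/T)*(1/190) = 0 + 113/(190*T) = 113/(190*T))
-234104 + t(-7*5*(-2), 552) = -234104 + (113/190)/552 = -234104 + (113/190)*(1/552) = -234104 + 113/104880 = -24552827407/104880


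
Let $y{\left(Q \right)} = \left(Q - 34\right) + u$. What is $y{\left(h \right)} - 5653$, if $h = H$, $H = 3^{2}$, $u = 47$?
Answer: $-5631$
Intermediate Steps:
$H = 9$
$h = 9$
$y{\left(Q \right)} = 13 + Q$ ($y{\left(Q \right)} = \left(Q - 34\right) + 47 = \left(-34 + Q\right) + 47 = 13 + Q$)
$y{\left(h \right)} - 5653 = \left(13 + 9\right) - 5653 = 22 - 5653 = -5631$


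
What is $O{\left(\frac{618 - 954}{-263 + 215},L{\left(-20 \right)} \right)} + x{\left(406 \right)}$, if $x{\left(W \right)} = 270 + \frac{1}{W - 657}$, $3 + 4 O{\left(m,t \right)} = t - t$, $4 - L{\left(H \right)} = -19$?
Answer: $\frac{270323}{1004} \approx 269.25$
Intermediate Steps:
$L{\left(H \right)} = 23$ ($L{\left(H \right)} = 4 - -19 = 4 + 19 = 23$)
$O{\left(m,t \right)} = - \frac{3}{4}$ ($O{\left(m,t \right)} = - \frac{3}{4} + \frac{t - t}{4} = - \frac{3}{4} + \frac{1}{4} \cdot 0 = - \frac{3}{4} + 0 = - \frac{3}{4}$)
$x{\left(W \right)} = 270 + \frac{1}{-657 + W}$
$O{\left(\frac{618 - 954}{-263 + 215},L{\left(-20 \right)} \right)} + x{\left(406 \right)} = - \frac{3}{4} + \frac{-177389 + 270 \cdot 406}{-657 + 406} = - \frac{3}{4} + \frac{-177389 + 109620}{-251} = - \frac{3}{4} - - \frac{67769}{251} = - \frac{3}{4} + \frac{67769}{251} = \frac{270323}{1004}$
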